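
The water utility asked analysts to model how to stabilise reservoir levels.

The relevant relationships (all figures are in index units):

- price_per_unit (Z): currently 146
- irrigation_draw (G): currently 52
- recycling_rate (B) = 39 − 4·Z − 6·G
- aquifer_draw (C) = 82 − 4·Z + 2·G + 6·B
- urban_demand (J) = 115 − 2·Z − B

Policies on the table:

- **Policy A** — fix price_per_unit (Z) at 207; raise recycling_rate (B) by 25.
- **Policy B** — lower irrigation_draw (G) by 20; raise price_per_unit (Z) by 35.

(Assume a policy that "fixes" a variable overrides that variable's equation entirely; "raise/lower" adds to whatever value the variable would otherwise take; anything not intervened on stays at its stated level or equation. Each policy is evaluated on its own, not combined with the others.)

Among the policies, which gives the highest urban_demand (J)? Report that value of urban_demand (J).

Policy A (Z := 207, B + 25):
  Z = 207
  G = 52
  B = 39 − 4·207 − 6·52 (+25 from intervention) = -1076
  J = 115 − 2·207 − (-1076) = 777
Policy B (G − 20, Z + 35):
  Z = 146 + 35 = 181
  G = 52 − 20 = 32
  B = 39 − 4·181 − 6·32 = -877
  J = 115 − 2·181 − (-877) = 630
Comparing — Policy A: J=777, Policy B: J=630. Highest is 777 (Policy A).

777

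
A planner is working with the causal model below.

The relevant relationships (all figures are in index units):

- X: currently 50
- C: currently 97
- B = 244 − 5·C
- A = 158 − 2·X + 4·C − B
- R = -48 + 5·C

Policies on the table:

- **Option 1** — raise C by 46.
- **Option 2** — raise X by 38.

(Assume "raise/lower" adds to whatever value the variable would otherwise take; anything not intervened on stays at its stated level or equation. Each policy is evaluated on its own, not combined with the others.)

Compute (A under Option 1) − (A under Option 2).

Option 1 (C + 46):
  X = 50
  C = 97 + 46 = 143
  B = 244 − 5·143 = -471
  A = 158 − 2·50 + 4·143 − (-471) = 1101
Option 2 (X + 38):
  X = 50 + 38 = 88
  C = 97
  B = 244 − 5·97 = -241
  A = 158 − 2·88 + 4·97 − (-241) = 611
A: 1101 − 611 = 490

490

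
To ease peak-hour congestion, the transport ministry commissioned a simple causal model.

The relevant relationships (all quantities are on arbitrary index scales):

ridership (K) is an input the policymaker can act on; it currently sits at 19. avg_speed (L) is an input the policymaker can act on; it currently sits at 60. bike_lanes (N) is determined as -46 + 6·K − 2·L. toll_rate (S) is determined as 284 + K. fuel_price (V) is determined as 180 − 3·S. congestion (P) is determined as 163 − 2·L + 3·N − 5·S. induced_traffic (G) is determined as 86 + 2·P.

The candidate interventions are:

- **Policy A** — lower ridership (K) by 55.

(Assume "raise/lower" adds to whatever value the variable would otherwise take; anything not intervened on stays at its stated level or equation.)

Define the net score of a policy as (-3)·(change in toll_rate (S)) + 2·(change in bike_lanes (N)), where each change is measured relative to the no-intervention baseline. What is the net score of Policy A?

Baseline:
  K = 19
  L = 60
  N = -46 + 6·19 − 2·60 = -52
  S = 284 + 19 = 303
Policy A (K − 55):
  K = 19 − 55 = -36
  L = 60
  N = -46 + 6·(-36) − 2·60 = -382
  S = 284 + (-36) = 248
ΔS = 248 − 303 = -55; ΔN = -382 − (-52) = -330
Score = (-3)·(-55) + 2·(-330) = -495

-495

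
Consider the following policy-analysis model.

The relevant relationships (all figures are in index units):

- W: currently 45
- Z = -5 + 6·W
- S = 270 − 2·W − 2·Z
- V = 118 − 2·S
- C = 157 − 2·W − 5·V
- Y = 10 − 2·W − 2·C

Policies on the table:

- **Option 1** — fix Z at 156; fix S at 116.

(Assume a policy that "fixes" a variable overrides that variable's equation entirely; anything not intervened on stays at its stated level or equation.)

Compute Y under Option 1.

-1354

Option 1 (Z := 156, S := 116):
  W = 45
  Z = 156
  S = 116
  V = 118 − 2·116 = -114
  C = 157 − 2·45 − 5·(-114) = 637
  Y = 10 − 2·45 − 2·637 = -1354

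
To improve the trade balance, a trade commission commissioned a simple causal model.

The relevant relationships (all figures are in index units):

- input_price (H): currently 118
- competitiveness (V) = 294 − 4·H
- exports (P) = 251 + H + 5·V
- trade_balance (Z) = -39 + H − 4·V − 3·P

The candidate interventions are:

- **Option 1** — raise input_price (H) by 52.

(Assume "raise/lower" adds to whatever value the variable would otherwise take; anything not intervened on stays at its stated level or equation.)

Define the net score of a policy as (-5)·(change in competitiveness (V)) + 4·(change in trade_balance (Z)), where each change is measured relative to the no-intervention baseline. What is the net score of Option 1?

16432

Baseline:
  H = 118
  V = 294 − 4·118 = -178
  P = 251 + 118 + 5·(-178) = -521
  Z = -39 + 118 − 4·(-178) − 3·(-521) = 2354
Option 1 (H + 52):
  H = 118 + 52 = 170
  V = 294 − 4·170 = -386
  P = 251 + 170 + 5·(-386) = -1509
  Z = -39 + 170 − 4·(-386) − 3·(-1509) = 6202
ΔV = -386 − (-178) = -208; ΔZ = 6202 − 2354 = 3848
Score = (-5)·(-208) + 4·3848 = 16432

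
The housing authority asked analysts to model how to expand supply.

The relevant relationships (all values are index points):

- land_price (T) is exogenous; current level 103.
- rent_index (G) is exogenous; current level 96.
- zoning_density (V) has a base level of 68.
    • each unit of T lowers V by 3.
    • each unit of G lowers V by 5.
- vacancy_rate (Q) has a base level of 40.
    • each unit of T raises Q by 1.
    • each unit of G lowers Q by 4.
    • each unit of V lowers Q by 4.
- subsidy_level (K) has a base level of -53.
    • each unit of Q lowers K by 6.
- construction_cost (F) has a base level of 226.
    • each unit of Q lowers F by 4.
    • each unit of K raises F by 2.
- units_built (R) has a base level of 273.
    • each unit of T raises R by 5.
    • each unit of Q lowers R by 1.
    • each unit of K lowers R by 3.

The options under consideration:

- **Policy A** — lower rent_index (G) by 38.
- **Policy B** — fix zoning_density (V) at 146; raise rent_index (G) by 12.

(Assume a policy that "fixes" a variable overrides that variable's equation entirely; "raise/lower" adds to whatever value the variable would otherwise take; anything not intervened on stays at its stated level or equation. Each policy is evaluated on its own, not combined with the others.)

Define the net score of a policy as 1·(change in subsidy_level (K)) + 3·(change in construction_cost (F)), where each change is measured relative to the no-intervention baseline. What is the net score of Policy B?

189864

Baseline:
  T = 103
  G = 96
  V = 68 − 3·103 − 5·96 = -721
  Q = 40 + 103 − 4·96 − 4·(-721) = 2643
  K = -53 − 6·2643 = -15911
  F = 226 − 4·2643 + 2·(-15911) = -42168
Policy B (V := 146, G + 12):
  T = 103
  G = 96 + 12 = 108
  V = 146
  Q = 40 + 103 − 4·108 − 4·146 = -873
  K = -53 − 6·(-873) = 5185
  F = 226 − 4·(-873) + 2·5185 = 14088
ΔK = 5185 − (-15911) = 21096; ΔF = 14088 − (-42168) = 56256
Score = 1·21096 + 3·56256 = 189864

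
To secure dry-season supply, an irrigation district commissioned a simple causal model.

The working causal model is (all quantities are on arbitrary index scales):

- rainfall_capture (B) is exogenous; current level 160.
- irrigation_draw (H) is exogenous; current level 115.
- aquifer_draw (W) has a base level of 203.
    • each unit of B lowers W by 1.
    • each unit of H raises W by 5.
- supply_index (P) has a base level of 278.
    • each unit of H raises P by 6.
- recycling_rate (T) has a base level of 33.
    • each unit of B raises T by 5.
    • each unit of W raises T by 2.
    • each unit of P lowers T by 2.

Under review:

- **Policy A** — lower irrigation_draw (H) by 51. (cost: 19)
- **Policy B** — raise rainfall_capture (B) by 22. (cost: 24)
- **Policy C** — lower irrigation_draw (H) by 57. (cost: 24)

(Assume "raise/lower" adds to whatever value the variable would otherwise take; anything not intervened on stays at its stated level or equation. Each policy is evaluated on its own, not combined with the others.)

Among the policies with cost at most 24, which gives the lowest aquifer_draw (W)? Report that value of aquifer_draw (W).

333

Policy A (H − 51):
  B = 160
  H = 115 − 51 = 64
  W = 203 − 160 + 5·64 = 363
Policy B (B + 22):
  B = 160 + 22 = 182
  H = 115
  W = 203 − 182 + 5·115 = 596
Policy C (H − 57):
  B = 160
  H = 115 − 57 = 58
  W = 203 − 160 + 5·58 = 333
Comparing — Policy A: W=363, Policy B: W=596, Policy C: W=333. Lowest is 333 (Policy C).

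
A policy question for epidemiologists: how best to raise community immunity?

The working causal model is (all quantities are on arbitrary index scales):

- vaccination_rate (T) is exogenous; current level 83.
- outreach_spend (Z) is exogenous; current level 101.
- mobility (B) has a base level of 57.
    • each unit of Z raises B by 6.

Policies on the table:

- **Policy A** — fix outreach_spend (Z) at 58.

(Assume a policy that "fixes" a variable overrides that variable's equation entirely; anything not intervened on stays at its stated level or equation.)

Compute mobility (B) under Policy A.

Policy A (Z := 58):
  Z = 58
  B = 57 + 6·58 = 405

405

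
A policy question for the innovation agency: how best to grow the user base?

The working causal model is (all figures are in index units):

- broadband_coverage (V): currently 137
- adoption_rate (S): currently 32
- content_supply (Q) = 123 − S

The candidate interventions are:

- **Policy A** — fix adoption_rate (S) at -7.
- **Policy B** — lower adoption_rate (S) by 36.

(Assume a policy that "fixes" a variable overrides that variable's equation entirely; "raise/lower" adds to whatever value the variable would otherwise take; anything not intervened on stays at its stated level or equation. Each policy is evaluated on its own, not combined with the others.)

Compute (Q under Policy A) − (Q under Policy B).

3

Policy A (S := -7):
  S = -7
  Q = 123 − (-7) = 130
Policy B (S − 36):
  S = 32 − 36 = -4
  Q = 123 − (-4) = 127
Q: 130 − 127 = 3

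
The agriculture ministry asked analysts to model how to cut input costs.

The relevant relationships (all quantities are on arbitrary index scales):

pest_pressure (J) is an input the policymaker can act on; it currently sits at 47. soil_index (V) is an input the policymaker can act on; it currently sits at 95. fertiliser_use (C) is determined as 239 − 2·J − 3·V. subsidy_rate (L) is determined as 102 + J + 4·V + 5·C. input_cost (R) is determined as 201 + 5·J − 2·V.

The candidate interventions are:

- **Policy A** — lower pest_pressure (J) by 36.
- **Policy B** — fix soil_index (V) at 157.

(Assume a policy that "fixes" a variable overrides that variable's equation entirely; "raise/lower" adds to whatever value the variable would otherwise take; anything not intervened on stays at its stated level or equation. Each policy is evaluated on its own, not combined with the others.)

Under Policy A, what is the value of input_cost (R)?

66

Policy A (J − 36):
  J = 47 − 36 = 11
  V = 95
  R = 201 + 5·11 − 2·95 = 66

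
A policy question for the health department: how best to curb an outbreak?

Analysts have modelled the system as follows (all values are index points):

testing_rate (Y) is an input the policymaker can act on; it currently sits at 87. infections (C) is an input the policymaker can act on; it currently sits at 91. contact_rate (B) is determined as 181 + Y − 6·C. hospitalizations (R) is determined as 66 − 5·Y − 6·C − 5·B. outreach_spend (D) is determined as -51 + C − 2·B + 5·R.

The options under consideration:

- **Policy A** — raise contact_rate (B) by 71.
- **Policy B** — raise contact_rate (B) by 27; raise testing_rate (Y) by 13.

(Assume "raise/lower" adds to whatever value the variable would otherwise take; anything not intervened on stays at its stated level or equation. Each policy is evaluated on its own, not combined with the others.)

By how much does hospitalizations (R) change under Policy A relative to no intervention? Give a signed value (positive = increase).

Baseline:
  Y = 87
  C = 91
  B = 181 + 87 − 6·91 = -278
  R = 66 − 5·87 − 6·91 − 5·(-278) = 475
Policy A (B + 71):
  Y = 87
  C = 91
  B = 181 + 87 − 6·91 (+71 from intervention) = -207
  R = 66 − 5·87 − 6·91 − 5·(-207) = 120
Change in R: 120 − 475 = -355

-355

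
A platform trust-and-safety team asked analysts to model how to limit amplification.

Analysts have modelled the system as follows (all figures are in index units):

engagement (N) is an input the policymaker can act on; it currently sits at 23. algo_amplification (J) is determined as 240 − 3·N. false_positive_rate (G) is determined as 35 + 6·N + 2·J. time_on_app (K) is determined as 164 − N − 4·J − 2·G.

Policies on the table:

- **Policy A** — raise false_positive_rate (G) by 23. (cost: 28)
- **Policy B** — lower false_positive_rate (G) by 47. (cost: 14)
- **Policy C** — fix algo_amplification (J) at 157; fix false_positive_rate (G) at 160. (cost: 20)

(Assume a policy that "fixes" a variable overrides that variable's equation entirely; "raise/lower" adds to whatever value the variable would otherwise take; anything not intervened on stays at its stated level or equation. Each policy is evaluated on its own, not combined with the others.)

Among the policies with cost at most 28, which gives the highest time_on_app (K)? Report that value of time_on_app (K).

Policy A (G + 23):
  N = 23
  J = 240 − 3·23 = 171
  G = 35 + 6·23 + 2·171 (+23 from intervention) = 538
  K = 164 − 23 − 4·171 − 2·538 = -1619
Policy B (G − 47):
  N = 23
  J = 240 − 3·23 = 171
  G = 35 + 6·23 + 2·171 (−47 from intervention) = 468
  K = 164 − 23 − 4·171 − 2·468 = -1479
Policy C (J := 157, G := 160):
  N = 23
  J = 157
  G = 160
  K = 164 − 23 − 4·157 − 2·160 = -807
Comparing — Policy A: K=-1619, Policy B: K=-1479, Policy C: K=-807. Highest is -807 (Policy C).

-807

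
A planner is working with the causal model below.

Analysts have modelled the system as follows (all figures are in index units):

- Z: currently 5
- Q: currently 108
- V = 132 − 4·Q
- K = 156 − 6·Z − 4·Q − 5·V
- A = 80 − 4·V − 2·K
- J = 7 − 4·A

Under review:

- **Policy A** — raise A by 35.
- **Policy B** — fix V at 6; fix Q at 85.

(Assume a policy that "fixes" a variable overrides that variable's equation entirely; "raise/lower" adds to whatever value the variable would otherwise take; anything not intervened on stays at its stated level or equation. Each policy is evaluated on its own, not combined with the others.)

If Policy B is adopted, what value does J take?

-2169

Policy B (V := 6, Q := 85):
  Z = 5
  Q = 85
  V = 6
  K = 156 − 6·5 − 4·85 − 5·6 = -244
  A = 80 − 4·6 − 2·(-244) = 544
  J = 7 − 4·544 = -2169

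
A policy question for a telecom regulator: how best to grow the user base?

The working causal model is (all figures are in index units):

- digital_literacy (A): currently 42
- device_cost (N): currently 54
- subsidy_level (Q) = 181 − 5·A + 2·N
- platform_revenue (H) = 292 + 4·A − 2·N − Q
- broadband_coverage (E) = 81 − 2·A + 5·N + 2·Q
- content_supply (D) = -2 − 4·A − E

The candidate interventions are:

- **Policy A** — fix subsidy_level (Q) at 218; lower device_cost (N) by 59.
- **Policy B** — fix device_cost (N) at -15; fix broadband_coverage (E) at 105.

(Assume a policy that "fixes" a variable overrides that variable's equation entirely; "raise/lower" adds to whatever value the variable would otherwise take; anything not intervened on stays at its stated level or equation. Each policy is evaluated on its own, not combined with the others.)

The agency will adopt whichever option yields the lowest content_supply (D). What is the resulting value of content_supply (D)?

Policy A (Q := 218, N − 59):
  A = 42
  N = 54 − 59 = -5
  Q = 218
  E = 81 − 2·42 + 5·(-5) + 2·218 = 408
  D = -2 − 4·42 − 408 = -578
Policy B (N := -15, E := 105):
  A = 42
  N = -15
  Q = 181 − 5·42 + 2·(-15) = -59
  E = 105
  D = -2 − 4·42 − 105 = -275
Comparing — Policy A: D=-578, Policy B: D=-275. Lowest is -578 (Policy A).

-578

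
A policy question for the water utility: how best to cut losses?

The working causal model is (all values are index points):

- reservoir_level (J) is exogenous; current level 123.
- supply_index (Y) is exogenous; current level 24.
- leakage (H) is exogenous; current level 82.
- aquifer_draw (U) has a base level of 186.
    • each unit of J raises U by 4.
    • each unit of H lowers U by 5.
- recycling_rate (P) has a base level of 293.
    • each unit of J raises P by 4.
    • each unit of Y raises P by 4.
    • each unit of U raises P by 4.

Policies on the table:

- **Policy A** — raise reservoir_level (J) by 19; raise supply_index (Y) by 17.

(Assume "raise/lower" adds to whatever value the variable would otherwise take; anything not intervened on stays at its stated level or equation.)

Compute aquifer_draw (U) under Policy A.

Policy A (J + 19, Y + 17):
  J = 123 + 19 = 142
  H = 82
  U = 186 + 4·142 − 5·82 = 344

344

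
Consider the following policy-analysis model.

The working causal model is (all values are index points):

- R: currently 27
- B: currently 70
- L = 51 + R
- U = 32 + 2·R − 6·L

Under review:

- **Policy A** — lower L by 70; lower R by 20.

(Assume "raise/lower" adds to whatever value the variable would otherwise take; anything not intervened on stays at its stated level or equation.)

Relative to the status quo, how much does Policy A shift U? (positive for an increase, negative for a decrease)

500

Baseline:
  R = 27
  L = 51 + 27 = 78
  U = 32 + 2·27 − 6·78 = -382
Policy A (L − 70, R − 20):
  R = 27 − 20 = 7
  L = 51 + 7 (−70 from intervention) = -12
  U = 32 + 2·7 − 6·(-12) = 118
Change in U: 118 − (-382) = 500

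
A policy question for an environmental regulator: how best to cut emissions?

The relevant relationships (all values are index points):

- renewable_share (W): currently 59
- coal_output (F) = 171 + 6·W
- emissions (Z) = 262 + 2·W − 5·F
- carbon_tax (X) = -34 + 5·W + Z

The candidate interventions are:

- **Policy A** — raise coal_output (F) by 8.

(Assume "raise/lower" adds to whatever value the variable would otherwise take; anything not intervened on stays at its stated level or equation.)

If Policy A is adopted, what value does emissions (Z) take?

Policy A (F + 8):
  W = 59
  F = 171 + 6·59 (+8 from intervention) = 533
  Z = 262 + 2·59 − 5·533 = -2285

-2285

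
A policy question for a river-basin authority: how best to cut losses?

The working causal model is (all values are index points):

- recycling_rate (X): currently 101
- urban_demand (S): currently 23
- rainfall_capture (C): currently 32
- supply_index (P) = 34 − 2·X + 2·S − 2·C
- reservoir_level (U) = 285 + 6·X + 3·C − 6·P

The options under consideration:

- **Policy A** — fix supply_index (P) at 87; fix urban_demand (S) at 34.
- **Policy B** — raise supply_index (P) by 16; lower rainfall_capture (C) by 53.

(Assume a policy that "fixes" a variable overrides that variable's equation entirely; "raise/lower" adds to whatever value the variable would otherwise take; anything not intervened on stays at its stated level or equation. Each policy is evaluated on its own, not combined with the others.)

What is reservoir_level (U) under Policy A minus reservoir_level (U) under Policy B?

-747

Policy A (P := 87, S := 34):
  X = 101
  S = 34
  C = 32
  P = 87
  U = 285 + 6·101 + 3·32 − 6·87 = 465
Policy B (P + 16, C − 53):
  X = 101
  S = 23
  C = 32 − 53 = -21
  P = 34 − 2·101 + 2·23 − 2·(-21) (+16 from intervention) = -64
  U = 285 + 6·101 + 3·(-21) − 6·(-64) = 1212
U: 465 − 1212 = -747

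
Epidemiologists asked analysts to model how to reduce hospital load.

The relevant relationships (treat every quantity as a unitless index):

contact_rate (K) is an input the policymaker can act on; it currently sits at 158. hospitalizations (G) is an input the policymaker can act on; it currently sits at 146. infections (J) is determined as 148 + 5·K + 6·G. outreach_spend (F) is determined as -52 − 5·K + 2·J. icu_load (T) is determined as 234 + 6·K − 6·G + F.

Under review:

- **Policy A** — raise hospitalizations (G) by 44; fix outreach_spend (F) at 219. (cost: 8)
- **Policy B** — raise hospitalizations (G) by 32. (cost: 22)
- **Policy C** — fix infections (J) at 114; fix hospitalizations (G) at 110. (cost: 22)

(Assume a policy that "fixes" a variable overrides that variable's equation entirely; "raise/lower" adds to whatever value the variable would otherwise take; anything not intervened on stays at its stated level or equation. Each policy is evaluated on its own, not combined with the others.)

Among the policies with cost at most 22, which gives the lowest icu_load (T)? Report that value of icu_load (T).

-92

Policy A (G + 44, F := 219):
  K = 158
  G = 146 + 44 = 190
  J = 148 + 5·158 + 6·190 = 2078
  F = 219
  T = 234 + 6·158 − 6·190 + 219 = 261
Policy B (G + 32):
  K = 158
  G = 146 + 32 = 178
  J = 148 + 5·158 + 6·178 = 2006
  F = -52 − 5·158 + 2·2006 = 3170
  T = 234 + 6·158 − 6·178 + 3170 = 3284
Policy C (J := 114, G := 110):
  K = 158
  G = 110
  J = 114
  F = -52 − 5·158 + 2·114 = -614
  T = 234 + 6·158 − 6·110 + (-614) = -92
Comparing — Policy A: T=261, Policy B: T=3284, Policy C: T=-92. Lowest is -92 (Policy C).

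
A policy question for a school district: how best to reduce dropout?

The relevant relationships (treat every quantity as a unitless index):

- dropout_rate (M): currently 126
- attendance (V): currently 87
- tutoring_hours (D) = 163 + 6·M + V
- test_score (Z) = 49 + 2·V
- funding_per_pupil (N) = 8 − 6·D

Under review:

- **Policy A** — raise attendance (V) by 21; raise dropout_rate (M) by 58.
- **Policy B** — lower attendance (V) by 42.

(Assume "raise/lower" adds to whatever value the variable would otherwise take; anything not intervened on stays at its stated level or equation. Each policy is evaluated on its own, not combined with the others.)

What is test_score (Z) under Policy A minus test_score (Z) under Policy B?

126

Policy A (V + 21, M + 58):
  V = 87 + 21 = 108
  Z = 49 + 2·108 = 265
Policy B (V − 42):
  V = 87 − 42 = 45
  Z = 49 + 2·45 = 139
Z: 265 − 139 = 126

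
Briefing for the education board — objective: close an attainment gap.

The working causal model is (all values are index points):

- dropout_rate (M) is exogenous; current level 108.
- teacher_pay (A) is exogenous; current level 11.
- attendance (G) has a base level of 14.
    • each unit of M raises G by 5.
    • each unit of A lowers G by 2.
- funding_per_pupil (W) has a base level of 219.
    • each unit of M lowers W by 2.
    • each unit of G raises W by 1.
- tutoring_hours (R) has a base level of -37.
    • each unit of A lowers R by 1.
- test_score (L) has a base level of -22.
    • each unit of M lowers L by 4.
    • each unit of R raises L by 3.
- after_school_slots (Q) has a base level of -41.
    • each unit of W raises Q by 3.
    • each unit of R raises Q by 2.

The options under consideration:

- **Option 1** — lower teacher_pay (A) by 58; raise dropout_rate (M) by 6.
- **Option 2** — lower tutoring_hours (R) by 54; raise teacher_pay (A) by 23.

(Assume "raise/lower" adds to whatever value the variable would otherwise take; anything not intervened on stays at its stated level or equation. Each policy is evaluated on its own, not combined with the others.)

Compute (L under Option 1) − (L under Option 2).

381

Option 1 (A − 58, M + 6):
  M = 108 + 6 = 114
  A = 11 − 58 = -47
  R = -37 − (-47) = 10
  L = -22 − 4·114 + 3·10 = -448
Option 2 (R − 54, A + 23):
  M = 108
  A = 11 + 23 = 34
  R = -37 − 34 (−54 from intervention) = -125
  L = -22 − 4·108 + 3·(-125) = -829
L: -448 − (-829) = 381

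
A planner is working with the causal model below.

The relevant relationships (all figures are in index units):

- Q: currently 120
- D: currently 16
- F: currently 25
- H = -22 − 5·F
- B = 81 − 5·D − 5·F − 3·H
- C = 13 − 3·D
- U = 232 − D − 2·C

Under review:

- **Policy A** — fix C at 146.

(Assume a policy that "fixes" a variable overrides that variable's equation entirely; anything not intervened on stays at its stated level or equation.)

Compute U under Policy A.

Policy A (C := 146):
  D = 16
  C = 146
  U = 232 − 16 − 2·146 = -76

-76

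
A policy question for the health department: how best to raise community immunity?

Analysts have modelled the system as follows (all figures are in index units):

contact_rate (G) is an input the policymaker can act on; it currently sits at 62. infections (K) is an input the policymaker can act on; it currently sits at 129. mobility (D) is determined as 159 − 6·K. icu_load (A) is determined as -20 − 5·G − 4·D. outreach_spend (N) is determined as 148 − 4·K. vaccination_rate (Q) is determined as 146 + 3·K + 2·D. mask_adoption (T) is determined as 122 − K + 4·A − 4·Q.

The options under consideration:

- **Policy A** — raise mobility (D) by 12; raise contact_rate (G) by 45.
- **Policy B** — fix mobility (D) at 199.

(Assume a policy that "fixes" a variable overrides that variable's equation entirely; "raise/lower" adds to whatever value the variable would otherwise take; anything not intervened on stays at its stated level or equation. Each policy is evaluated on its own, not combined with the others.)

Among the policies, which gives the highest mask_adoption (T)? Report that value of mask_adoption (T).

Policy A (D + 12, G + 45):
  G = 62 + 45 = 107
  K = 129
  D = 159 − 6·129 (+12 from intervention) = -603
  A = -20 − 5·107 − 4·(-603) = 1857
  Q = 146 + 3·129 + 2·(-603) = -673
  T = 122 − 129 + 4·1857 − 4·(-673) = 10113
Policy B (D := 199):
  G = 62
  K = 129
  D = 199
  A = -20 − 5·62 − 4·199 = -1126
  Q = 146 + 3·129 + 2·199 = 931
  T = 122 − 129 + 4·(-1126) − 4·931 = -8235
Comparing — Policy A: T=10113, Policy B: T=-8235. Highest is 10113 (Policy A).

10113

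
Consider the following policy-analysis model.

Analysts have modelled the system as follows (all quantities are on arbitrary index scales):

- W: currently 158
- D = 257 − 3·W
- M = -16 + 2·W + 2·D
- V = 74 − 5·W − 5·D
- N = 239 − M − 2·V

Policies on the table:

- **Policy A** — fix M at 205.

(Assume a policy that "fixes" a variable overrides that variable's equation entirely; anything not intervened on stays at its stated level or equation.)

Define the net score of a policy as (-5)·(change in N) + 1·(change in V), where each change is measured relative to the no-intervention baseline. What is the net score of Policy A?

Baseline:
  W = 158
  D = 257 − 3·158 = -217
  M = -16 + 2·158 + 2·(-217) = -134
  V = 74 − 5·158 − 5·(-217) = 369
  N = 239 − (-134) − 2·369 = -365
Policy A (M := 205):
  W = 158
  D = 257 − 3·158 = -217
  M = 205
  V = 74 − 5·158 − 5·(-217) = 369
  N = 239 − 205 − 2·369 = -704
ΔN = -704 − (-365) = -339; ΔV = 369 − 369 = 0
Score = (-5)·(-339) + 1·0 = 1695

1695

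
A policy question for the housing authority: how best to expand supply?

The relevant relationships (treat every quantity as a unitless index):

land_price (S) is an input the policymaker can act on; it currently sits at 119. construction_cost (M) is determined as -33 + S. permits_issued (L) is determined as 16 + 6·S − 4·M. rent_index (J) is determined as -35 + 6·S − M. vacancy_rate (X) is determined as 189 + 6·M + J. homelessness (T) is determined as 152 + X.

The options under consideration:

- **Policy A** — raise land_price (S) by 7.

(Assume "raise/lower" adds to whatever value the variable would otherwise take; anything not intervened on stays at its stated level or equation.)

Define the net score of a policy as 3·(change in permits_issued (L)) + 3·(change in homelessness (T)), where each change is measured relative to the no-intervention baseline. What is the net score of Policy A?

273

Baseline:
  S = 119
  M = -33 + 119 = 86
  L = 16 + 6·119 − 4·86 = 386
  J = -35 + 6·119 − 86 = 593
  X = 189 + 6·86 + 593 = 1298
  T = 152 + 1298 = 1450
Policy A (S + 7):
  S = 119 + 7 = 126
  M = -33 + 126 = 93
  L = 16 + 6·126 − 4·93 = 400
  J = -35 + 6·126 − 93 = 628
  X = 189 + 6·93 + 628 = 1375
  T = 152 + 1375 = 1527
ΔL = 400 − 386 = 14; ΔT = 1527 − 1450 = 77
Score = 3·14 + 3·77 = 273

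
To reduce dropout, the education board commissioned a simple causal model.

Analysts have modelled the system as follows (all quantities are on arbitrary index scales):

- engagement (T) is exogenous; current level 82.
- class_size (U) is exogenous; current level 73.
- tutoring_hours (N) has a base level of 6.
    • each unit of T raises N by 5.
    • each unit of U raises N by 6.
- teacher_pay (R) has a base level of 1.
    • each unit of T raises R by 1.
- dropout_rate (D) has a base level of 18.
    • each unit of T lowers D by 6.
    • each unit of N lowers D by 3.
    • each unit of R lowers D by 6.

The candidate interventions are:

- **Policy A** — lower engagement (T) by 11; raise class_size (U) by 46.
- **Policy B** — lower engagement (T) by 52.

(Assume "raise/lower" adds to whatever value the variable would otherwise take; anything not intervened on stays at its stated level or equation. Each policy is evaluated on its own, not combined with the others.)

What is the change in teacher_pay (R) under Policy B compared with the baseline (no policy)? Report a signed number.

Baseline:
  T = 82
  R = 1 + 82 = 83
Policy B (T − 52):
  T = 82 − 52 = 30
  R = 1 + 30 = 31
Change in R: 31 − 83 = -52

-52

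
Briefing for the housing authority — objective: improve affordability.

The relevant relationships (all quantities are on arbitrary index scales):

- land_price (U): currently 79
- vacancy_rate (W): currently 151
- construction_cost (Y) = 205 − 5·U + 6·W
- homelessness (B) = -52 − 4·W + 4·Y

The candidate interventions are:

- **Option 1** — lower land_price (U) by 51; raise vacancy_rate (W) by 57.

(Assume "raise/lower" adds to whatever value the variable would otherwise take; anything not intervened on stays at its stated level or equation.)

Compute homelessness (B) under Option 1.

4368

Option 1 (U − 51, W + 57):
  U = 79 − 51 = 28
  W = 151 + 57 = 208
  Y = 205 − 5·28 + 6·208 = 1313
  B = -52 − 4·208 + 4·1313 = 4368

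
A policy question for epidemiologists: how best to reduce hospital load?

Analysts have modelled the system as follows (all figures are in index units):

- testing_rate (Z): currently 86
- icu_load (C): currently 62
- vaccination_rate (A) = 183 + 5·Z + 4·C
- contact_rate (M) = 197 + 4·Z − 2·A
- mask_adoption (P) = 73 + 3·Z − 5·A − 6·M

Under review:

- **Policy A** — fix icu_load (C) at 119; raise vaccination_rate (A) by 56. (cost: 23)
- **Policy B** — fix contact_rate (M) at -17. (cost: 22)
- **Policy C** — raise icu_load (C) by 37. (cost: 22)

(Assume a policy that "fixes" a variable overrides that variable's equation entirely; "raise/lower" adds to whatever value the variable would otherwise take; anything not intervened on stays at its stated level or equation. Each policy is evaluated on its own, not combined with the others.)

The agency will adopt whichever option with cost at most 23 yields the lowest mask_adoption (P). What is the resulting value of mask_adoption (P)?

Policy A (C := 119, A + 56):
  Z = 86
  C = 119
  A = 183 + 5·86 + 4·119 (+56 from intervention) = 1145
  M = 197 + 4·86 − 2·1145 = -1749
  P = 73 + 3·86 − 5·1145 − 6·(-1749) = 5100
Policy B (M := -17):
  Z = 86
  C = 62
  A = 183 + 5·86 + 4·62 = 861
  M = -17
  P = 73 + 3·86 − 5·861 − 6·(-17) = -3872
Policy C (C + 37):
  Z = 86
  C = 62 + 37 = 99
  A = 183 + 5·86 + 4·99 = 1009
  M = 197 + 4·86 − 2·1009 = -1477
  P = 73 + 3·86 − 5·1009 − 6·(-1477) = 4148
Comparing — Policy A: P=5100, Policy B: P=-3872, Policy C: P=4148. Lowest is -3872 (Policy B).

-3872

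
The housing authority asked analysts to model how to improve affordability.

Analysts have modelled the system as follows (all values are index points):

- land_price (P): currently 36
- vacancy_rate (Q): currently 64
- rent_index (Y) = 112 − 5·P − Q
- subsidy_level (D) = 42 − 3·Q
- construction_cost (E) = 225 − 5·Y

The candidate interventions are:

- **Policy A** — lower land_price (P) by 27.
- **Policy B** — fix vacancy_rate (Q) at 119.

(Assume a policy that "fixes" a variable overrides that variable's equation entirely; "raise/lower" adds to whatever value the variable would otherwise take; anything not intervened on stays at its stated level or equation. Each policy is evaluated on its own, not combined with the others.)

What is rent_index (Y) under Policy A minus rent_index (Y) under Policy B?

190

Policy A (P − 27):
  P = 36 − 27 = 9
  Q = 64
  Y = 112 − 5·9 − 64 = 3
Policy B (Q := 119):
  P = 36
  Q = 119
  Y = 112 − 5·36 − 119 = -187
Y: 3 − (-187) = 190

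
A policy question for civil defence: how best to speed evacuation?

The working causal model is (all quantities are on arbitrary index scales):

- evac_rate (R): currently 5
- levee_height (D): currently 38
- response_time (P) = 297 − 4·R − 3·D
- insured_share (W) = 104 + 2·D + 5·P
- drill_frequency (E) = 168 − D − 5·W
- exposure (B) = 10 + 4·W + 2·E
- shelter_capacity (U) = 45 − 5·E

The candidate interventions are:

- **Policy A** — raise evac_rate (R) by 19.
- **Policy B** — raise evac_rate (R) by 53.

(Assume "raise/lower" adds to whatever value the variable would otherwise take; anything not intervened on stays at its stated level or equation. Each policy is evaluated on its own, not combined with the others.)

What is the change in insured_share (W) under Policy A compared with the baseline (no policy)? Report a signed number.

-380

Baseline:
  R = 5
  D = 38
  P = 297 − 4·5 − 3·38 = 163
  W = 104 + 2·38 + 5·163 = 995
Policy A (R + 19):
  R = 5 + 19 = 24
  D = 38
  P = 297 − 4·24 − 3·38 = 87
  W = 104 + 2·38 + 5·87 = 615
Change in W: 615 − 995 = -380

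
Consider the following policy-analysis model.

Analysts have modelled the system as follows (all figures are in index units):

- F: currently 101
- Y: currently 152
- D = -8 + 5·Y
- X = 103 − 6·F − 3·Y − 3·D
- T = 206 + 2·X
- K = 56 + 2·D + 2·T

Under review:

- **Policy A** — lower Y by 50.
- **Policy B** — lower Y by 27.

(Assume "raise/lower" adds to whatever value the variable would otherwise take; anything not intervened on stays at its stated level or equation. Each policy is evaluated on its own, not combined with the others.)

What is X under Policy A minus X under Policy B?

Policy A (Y − 50):
  F = 101
  Y = 152 − 50 = 102
  D = -8 + 5·102 = 502
  X = 103 − 6·101 − 3·102 − 3·502 = -2315
Policy B (Y − 27):
  F = 101
  Y = 152 − 27 = 125
  D = -8 + 5·125 = 617
  X = 103 − 6·101 − 3·125 − 3·617 = -2729
X: -2315 − (-2729) = 414

414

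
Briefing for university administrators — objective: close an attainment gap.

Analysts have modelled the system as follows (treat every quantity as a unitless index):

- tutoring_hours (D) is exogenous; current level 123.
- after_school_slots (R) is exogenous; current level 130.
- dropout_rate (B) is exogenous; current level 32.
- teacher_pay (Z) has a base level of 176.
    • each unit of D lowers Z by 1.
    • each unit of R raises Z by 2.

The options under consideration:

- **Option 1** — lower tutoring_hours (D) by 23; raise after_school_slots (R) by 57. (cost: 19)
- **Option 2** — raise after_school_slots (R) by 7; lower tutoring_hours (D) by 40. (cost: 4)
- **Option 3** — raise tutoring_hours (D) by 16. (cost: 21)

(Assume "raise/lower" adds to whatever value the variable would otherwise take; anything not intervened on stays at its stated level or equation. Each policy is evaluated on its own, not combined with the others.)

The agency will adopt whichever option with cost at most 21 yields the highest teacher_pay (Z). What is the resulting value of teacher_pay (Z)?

450

Option 1 (D − 23, R + 57):
  D = 123 − 23 = 100
  R = 130 + 57 = 187
  Z = 176 − 100 + 2·187 = 450
Option 2 (R + 7, D − 40):
  D = 123 − 40 = 83
  R = 130 + 7 = 137
  Z = 176 − 83 + 2·137 = 367
Option 3 (D + 16):
  D = 123 + 16 = 139
  R = 130
  Z = 176 − 139 + 2·130 = 297
Comparing — Option 1: Z=450, Option 2: Z=367, Option 3: Z=297. Highest is 450 (Option 1).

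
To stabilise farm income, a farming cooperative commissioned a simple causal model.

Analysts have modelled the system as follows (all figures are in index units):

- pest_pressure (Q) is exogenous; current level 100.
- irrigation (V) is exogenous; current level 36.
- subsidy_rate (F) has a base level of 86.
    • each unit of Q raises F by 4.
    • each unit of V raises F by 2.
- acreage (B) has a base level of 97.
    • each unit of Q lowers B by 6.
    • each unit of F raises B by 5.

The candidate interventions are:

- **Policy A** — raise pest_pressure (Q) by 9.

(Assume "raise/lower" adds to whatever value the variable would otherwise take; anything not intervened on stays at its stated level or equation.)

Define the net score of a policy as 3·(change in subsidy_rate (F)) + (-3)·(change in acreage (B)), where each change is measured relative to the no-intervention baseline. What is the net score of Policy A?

Baseline:
  Q = 100
  V = 36
  F = 86 + 4·100 + 2·36 = 558
  B = 97 − 6·100 + 5·558 = 2287
Policy A (Q + 9):
  Q = 100 + 9 = 109
  V = 36
  F = 86 + 4·109 + 2·36 = 594
  B = 97 − 6·109 + 5·594 = 2413
ΔF = 594 − 558 = 36; ΔB = 2413 − 2287 = 126
Score = 3·36 + (-3)·126 = -270

-270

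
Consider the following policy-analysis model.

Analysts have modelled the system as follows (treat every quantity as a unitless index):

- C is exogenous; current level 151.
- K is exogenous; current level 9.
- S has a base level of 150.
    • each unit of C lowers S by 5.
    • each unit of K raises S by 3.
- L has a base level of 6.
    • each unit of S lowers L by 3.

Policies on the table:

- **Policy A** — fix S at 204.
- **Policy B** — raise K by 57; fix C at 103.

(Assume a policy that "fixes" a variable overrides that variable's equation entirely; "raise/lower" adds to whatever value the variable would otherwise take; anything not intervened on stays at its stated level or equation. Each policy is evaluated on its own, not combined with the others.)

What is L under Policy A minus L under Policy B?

-1113

Policy A (S := 204):
  C = 151
  K = 9
  S = 204
  L = 6 − 3·204 = -606
Policy B (K + 57, C := 103):
  C = 103
  K = 9 + 57 = 66
  S = 150 − 5·103 + 3·66 = -167
  L = 6 − 3·(-167) = 507
L: -606 − 507 = -1113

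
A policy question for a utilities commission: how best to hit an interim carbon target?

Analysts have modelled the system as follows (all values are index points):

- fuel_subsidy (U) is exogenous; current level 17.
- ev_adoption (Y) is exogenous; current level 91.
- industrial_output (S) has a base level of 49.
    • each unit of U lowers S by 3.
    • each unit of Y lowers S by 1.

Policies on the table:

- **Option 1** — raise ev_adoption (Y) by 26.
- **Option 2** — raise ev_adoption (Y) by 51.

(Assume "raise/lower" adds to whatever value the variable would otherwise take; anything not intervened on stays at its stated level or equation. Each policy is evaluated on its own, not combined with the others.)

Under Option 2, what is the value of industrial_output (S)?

Option 2 (Y + 51):
  U = 17
  Y = 91 + 51 = 142
  S = 49 − 3·17 − 142 = -144

-144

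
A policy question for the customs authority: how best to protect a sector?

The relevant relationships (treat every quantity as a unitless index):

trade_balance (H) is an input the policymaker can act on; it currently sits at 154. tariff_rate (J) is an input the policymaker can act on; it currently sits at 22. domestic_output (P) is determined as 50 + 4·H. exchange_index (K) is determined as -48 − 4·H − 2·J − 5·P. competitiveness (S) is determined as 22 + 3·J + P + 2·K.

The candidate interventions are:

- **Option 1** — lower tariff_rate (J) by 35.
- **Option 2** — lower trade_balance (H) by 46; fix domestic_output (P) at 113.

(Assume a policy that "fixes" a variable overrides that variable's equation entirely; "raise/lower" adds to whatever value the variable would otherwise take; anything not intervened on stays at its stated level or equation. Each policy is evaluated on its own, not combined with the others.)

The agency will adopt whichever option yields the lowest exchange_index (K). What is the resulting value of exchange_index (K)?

Option 1 (J − 35):
  H = 154
  J = 22 − 35 = -13
  P = 50 + 4·154 = 666
  K = -48 − 4·154 − 2·(-13) − 5·666 = -3968
Option 2 (H − 46, P := 113):
  H = 154 − 46 = 108
  J = 22
  P = 113
  K = -48 − 4·108 − 2·22 − 5·113 = -1089
Comparing — Option 1: K=-3968, Option 2: K=-1089. Lowest is -3968 (Option 1).

-3968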